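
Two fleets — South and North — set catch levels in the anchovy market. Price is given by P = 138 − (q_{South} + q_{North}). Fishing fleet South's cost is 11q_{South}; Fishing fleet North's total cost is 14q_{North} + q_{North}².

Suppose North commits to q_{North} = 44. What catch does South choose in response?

41.5

Fishing fleet South's profit: π = q_{South}(138 − (q_{South} + q_{North})) − 11q_{South}.
∂π/∂q_{South} = 127 − 2q_{South} − q_{North} = 0, so q_{South} = 63.5 − 0.5q_{North}.
At q_{North} = 44: q_{South} = 63.5 − 0.5·44 = 41.5.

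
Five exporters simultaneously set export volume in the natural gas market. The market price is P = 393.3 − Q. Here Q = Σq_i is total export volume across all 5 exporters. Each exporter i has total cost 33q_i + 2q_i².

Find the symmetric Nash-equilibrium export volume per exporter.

36.03

A representative exporter's profit is π_i = q_i(393.3 − Q) − 33q_i − 2q_i², with Q = q_i + Σ_{j≠i} q_j.
First-order condition: 360.3 − 6q_i − Σ_{j≠i} q_j = 0.
In a symmetric equilibrium every exporter chooses the same q, so Σ_{j≠i} q_j = 4q. The condition becomes 360.3 − 10q = 0, giving q = 360.3/10 = 36.03.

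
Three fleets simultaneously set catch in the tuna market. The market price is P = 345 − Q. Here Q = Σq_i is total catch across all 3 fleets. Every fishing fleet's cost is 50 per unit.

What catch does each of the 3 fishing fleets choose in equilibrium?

A representative fishing fleet's profit is π_i = q_i(345 − Q) − 50q_i, with Q = q_i + Σ_{j≠i} q_j.
First-order condition: 295 − 2q_i − Σ_{j≠i} q_j = 0.
With identical fishing fleets, set every q_j = q: then 295 − 2q − 2q = 0, i.e. q = 295/4 = 73.75.

73.75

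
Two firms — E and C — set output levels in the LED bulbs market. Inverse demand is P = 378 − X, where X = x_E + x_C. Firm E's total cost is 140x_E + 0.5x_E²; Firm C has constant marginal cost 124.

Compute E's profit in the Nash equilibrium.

2957.04

Firm E's profit: π = x_E(378 − (x_E + x_C)) − 140x_E − 0.5x_E².
∂π/∂x_E = 238 − 3x_E − x_C = 0, so x_E = 238/3 − (1/3)x_C.
For C: ∂π/∂x_C = 254 − 2x_C − x_E = 0 ⇒ x_C = 127 − 0.5x_E.
Substituting the second reaction function into the first: x_E = 238/3 − (1/3)(127 − 0.5x_E), which gives (5/6)x_E = 37 ⇒ x_E = 44.4.
Then x_C = 127 − 0.5·44.4 = 104.8.
Price P = 378 − 149.2 = 228.8.
E's profit: (228.8 − 140)·44.4 − 0.5(44.4)² = 2957.04.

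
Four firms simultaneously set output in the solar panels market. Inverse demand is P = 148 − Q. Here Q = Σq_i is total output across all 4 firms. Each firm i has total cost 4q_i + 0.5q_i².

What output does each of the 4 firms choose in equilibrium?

A representative firm's profit is π_i = q_i(148 − Q) − 4q_i − 0.5q_i², with Q = q_i + Σ_{j≠i} q_j.
First-order condition: 144 − 3q_i − Σ_{j≠i} q_j = 0.
In a symmetric equilibrium every firm chooses the same q, so Σ_{j≠i} q_j = 3q. The condition becomes 144 − 6q = 0, giving q = 144/6 = 24.

24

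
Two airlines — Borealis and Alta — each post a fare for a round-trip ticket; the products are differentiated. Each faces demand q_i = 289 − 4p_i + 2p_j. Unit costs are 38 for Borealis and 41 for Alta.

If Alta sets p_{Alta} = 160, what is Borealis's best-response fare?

Borealis's profit: π = (p_{Borealis} − 38)(289 − 4p_{Borealis} + 2p_{Alta}).
∂π/∂p_{Borealis} = 441 − 8p_{Borealis} + 2p_{Alta} = 0 ⇒ p_{Borealis} = 55.125 + 0.25p_{Alta}.
At p_{Alta} = 160: p_{Borealis} = 55.125 + 0.25·160 = 95.125.

95.125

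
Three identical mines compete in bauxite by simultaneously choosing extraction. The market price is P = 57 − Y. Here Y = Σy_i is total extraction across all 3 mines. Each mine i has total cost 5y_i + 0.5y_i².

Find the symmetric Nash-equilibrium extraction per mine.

A representative mine's profit is π_i = y_i(57 − Y) − 5y_i − 0.5y_i², with Y = y_i + Σ_{j≠i} y_j.
First-order condition: 52 − 3y_i − Σ_{j≠i} y_j = 0.
With identical mines, set every y_j = y: then 52 − 3y − 2y = 0, i.e. y = 52/5 = 10.4.

10.4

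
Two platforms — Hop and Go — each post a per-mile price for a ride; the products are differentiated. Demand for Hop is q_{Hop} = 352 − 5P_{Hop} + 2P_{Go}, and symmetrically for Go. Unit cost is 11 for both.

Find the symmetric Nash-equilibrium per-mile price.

50.875

Hop's profit: π = (P_{Hop} − 11)(352 − 5P_{Hop} + 2P_{Go}).
∂π/∂P_{Hop} = 407 − 10P_{Hop} + 2P_{Go} = 0 ⇒ P_{Hop} = 40.7 + 0.2P_{Go}.
By symmetry P_{Go} = P_{Hop}; substituting into the reaction function, 0.8P_{Hop} = 40.7 and P_{Hop} = 50.875.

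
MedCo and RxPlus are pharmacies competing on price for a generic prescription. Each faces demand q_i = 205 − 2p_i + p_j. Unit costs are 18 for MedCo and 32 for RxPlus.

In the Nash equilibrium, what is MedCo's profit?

MedCo's profit: π = (p_{MedCo} − 18)(205 − 2p_{MedCo} + p_{RxPlus}).
∂π/∂p_{MedCo} = 241 − 4p_{MedCo} + p_{RxPlus} = 0 ⇒ p_{MedCo} = 60.25 + 0.25p_{RxPlus}.
Similarly p_{RxPlus} = 67.25 + 0.25p_{MedCo}.
Solving the two reaction functions simultaneously: (1 − (0.25)(0.25))p_{MedCo} = 60.25 + 0.25·67.25, so 0.9375p_{MedCo} = 77.0625 and p_{MedCo} = 82.2.
Then p_{RxPlus} = 67.25 + 0.25·82.2 = 87.8.
q_{MedCo} = 205 − 2·82.2 + 87.8 = 128.4.
Profit = (82.2 − 18)·128.4 = 8243.28.

8243.28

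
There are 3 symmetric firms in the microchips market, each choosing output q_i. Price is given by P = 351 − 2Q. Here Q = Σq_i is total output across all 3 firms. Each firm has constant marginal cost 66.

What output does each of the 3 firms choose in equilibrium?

35.625

A representative firm's profit is π_i = q_i(351 − 2Q) − 66q_i, with Q = q_i + Σ_{j≠i} q_j.
First-order condition: 285 − 4q_i − 2Σ_{j≠i} q_j = 0.
Imposing symmetry (q_j = q for all j) turns Σ_{j≠i} q_j into 2q, so 285 = 8q and q = 35.625.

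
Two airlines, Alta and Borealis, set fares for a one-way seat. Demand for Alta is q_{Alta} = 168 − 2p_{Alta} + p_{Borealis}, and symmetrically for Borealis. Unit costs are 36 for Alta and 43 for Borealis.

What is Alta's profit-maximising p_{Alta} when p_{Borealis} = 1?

Alta's profit: π = (p_{Alta} − 36)(168 − 2p_{Alta} + p_{Borealis}).
∂π/∂p_{Alta} = 240 − 4p_{Alta} + p_{Borealis} = 0 ⇒ p_{Alta} = 60 + 0.25p_{Borealis}.
At p_{Borealis} = 1: p_{Alta} = 60 + 0.25·1 = 60.25.

60.25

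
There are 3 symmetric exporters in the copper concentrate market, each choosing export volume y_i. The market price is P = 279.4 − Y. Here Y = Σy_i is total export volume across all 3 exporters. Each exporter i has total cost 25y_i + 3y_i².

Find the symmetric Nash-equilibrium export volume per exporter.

A representative exporter's profit is π_i = y_i(279.4 − Y) − 25y_i − 3y_i², with Y = y_i + Σ_{j≠i} y_j.
First-order condition: 254.4 − 8y_i − Σ_{j≠i} y_j = 0.
Imposing symmetry (y_j = y for all j) turns Σ_{j≠i} y_j into 2y, so 254.4 = 10y and y = 25.44.

25.44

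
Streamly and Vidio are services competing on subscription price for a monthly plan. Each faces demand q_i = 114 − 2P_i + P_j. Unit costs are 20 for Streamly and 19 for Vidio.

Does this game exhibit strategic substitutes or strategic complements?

strategic complements

Streamly's profit: π = (P_{Streamly} − 20)(114 − 2P_{Streamly} + P_{Vidio}).
∂π/∂P_{Streamly} = 154 − 4P_{Streamly} + P_{Vidio} = 0 ⇒ P_{Streamly} = 38.5 + 0.25P_{Vidio}.
The best-response slope dP_{Streamly}/dP_{Vidio} = 0.25 > 0: the reaction function is upward-sloping, so the choices are strategic complements.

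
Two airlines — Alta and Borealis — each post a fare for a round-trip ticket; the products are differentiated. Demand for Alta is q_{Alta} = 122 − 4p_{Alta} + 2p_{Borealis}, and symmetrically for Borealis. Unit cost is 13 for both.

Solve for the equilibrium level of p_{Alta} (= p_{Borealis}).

Alta's profit: π = (p_{Alta} − 13)(122 − 4p_{Alta} + 2p_{Borealis}).
∂π/∂p_{Alta} = 174 − 8p_{Alta} + 2p_{Borealis} = 0 ⇒ p_{Alta} = 21.75 + 0.25p_{Borealis}.
The game is symmetric, so in equilibrium p_{Borealis} = p_{Alta}: the reaction function gives 0.75p_{Alta} = 21.75, hence p_{Alta} = 29.

29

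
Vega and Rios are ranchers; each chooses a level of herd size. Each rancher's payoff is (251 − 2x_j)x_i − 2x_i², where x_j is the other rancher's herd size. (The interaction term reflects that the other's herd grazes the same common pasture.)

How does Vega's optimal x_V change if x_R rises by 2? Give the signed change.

Vega's payoff is (251 − 2x_R)x_V − 2x_V².
∂π/∂x_V = 251 − 2x_R − 4x_V = 0, so x_V = 62.75 − 0.5x_R.
The reaction-function slope is −0.5, so a 2-unit rise in x_R moves x_V by −0.5 × 2 = −1. Vega's best response falls — the actions are strategic substitutes.

-1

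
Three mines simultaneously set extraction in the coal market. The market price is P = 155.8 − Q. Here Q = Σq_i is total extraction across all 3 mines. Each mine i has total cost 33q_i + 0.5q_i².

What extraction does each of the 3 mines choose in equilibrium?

24.56

A representative mine's profit is π_i = q_i(155.8 − Q) − 33q_i − 0.5q_i², with Q = q_i + Σ_{j≠i} q_j.
First-order condition: 122.8 − 3q_i − Σ_{j≠i} q_j = 0.
With identical mines, set every q_j = q: then 122.8 − 3q − 2q = 0, i.e. q = 122.8/5 = 24.56.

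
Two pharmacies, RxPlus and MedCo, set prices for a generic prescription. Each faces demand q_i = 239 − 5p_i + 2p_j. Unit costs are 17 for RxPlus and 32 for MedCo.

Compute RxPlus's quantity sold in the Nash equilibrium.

RxPlus's profit: π = (p_{RxPlus} − 17)(239 − 5p_{RxPlus} + 2p_{MedCo}).
∂π/∂p_{RxPlus} = 324 − 10p_{RxPlus} + 2p_{MedCo} = 0 ⇒ p_{RxPlus} = 32.4 + 0.2p_{MedCo}.
Similarly p_{MedCo} = 39.9 + 0.2p_{RxPlus}.
Solving the two reaction functions simultaneously: (1 − (0.2)(0.2))p_{RxPlus} = 32.4 + 0.2·39.9, so 0.96p_{RxPlus} = 40.38 and p_{RxPlus} = 42.0625.
Then p_{MedCo} = 39.9 + 0.2·42.0625 = 48.3125.
q_{RxPlus} = 239 − 5·42.0625 + 2·48.3125 = 125.3125.

125.3125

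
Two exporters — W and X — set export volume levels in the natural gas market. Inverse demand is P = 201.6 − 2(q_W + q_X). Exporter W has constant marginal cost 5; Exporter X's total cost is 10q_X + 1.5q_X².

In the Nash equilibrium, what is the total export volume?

Exporter W's profit: π = q_W(201.6 − 2(q_W + q_X)) − 5q_W.
∂π/∂q_W = 196.6 − 4q_W − 2q_X = 0, so q_W = 49.15 − 0.5q_X.
For X: ∂π/∂q_X = 191.6 − 7q_X − 2q_W = 0 ⇒ q_X = 958/35 − (2/7)q_W.
Solving the two reaction functions simultaneously: (1 − (−0.5)(−2/7))q_W = 49.15 − 0.5·(958/35), so (6/7)q_W = 993/28 and q_W = 41.375.
Then q_X = 958/35 − (2/7)·41.375 = 15.55.
Total export volume: 41.375 + 15.55 = 56.925.

56.925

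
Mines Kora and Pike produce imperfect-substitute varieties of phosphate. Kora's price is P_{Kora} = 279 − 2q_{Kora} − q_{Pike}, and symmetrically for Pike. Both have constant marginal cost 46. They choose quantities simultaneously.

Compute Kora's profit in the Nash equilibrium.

4343.12

Mine Kora's profit: π = q_{Kora}(279 − 2q_{Kora} − q_{Pike}) − 46q_{Kora}.
∂π/∂q_{Kora} = 233 − 4q_{Kora} − q_{Pike} = 0 ⇒ q_{Kora} = 58.25 − 0.25q_{Pike}.
Setting q_{Kora} = q_{Pike} in the reaction function: q_{Kora} = 58.25 − 0.25q_{Kora}, so q_{Kora} = 58.25 / 1.25 = 46.6.
P_{Kora} = 279 − 2·46.6 − 46.6 = 139.2.
Profit = (139.2 − 46)·46.6 = 4343.12.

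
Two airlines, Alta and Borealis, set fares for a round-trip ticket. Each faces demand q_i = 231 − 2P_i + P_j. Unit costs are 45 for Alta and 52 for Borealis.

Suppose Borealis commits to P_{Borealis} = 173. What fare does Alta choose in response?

123.5

Alta's profit: π = (P_{Alta} − 45)(231 − 2P_{Alta} + P_{Borealis}).
∂π/∂P_{Alta} = 321 − 4P_{Alta} + P_{Borealis} = 0 ⇒ P_{Alta} = 80.25 + 0.25P_{Borealis}.
At P_{Borealis} = 173: P_{Alta} = 80.25 + 0.25·173 = 123.5.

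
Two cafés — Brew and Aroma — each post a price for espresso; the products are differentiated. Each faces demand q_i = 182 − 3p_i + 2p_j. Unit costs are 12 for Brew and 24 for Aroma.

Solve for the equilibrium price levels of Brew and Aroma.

56.75, 61.25

Brew's profit: π = (p_{Brew} − 12)(182 − 3p_{Brew} + 2p_{Aroma}).
∂π/∂p_{Brew} = 218 − 6p_{Brew} + 2p_{Aroma} = 0 ⇒ p_{Brew} = 109/3 + (1/3)p_{Aroma}.
Similarly p_{Aroma} = 127/3 + (1/3)p_{Brew}.
Substituting the second reaction function into the first: p_{Brew} = 109/3 + (1/3)(127/3 + (1/3)p_{Brew}), which gives (8/9)p_{Brew} = 454/9 ⇒ p_{Brew} = 56.75.
Then p_{Aroma} = 127/3 + (1/3)·56.75 = 61.25.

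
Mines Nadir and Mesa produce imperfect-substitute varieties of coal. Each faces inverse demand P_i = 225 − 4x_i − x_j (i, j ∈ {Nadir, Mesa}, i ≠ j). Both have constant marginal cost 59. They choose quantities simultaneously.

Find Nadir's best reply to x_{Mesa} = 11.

19.375

Mine Nadir's profit: π = x_{Nadir}(225 − 4x_{Nadir} − x_{Mesa}) − 59x_{Nadir}.
∂π/∂x_{Nadir} = 166 − 8x_{Nadir} − x_{Mesa} = 0 ⇒ x_{Nadir} = 20.75 − 0.125x_{Mesa}.
At x_{Mesa} = 11: x_{Nadir} = 20.75 − 0.125·11 = 19.375.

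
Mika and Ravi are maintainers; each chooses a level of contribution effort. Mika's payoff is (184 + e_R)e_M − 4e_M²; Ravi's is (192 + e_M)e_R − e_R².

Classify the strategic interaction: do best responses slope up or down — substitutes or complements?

Expanding Mika's payoff: 184e_M + e_Re_M − 4e_M².
∂π/∂e_M = 184 + e_R − 8e_M = 0, so e_M = 23 + 0.125e_R.
The best-response slope de_M/de_R = 0.125 > 0: the reaction function is upward-sloping, so the choices are strategic complements.

strategic complements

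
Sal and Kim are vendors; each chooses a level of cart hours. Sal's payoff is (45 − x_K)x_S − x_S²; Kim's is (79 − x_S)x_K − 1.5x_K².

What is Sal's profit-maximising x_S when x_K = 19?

Expanding Sal's payoff: 45x_S − x_Kx_S − x_S².
∂π/∂x_S = 45 − x_K − 2x_S = 0, so x_S = 22.5 − 0.5x_K.
At x_K = 19: x_S = 22.5 − 0.5·19 = 13.

13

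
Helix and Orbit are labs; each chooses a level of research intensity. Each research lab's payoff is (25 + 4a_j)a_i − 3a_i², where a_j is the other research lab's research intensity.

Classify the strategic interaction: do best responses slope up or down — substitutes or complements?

strategic complements

Helix's payoff is (25 + 4a_O)a_H − 3a_H².
∂π/∂a_H = 25 + 4a_O − 6a_H = 0, so a_H = 25/6 + (2/3)a_O.
The best-response slope da_H/da_O = 2/3 > 0: the reaction function is upward-sloping, so the choices are strategic complements.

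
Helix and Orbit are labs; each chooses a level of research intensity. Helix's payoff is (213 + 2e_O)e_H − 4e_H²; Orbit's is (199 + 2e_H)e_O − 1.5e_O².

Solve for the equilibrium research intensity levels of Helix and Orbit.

51.85, 100.9

Expanding Helix's payoff: 213e_H + 2e_Oe_H − 4e_H².
∂π/∂e_H = 213 + 2e_O − 8e_H = 0, so e_H = 26.625 + 0.25e_O.
Likewise for Orbit: e_O = 199/3 + (2/3)e_H.
Substituting the second reaction function into the first: e_H = 26.625 + 0.25(199/3 + (2/3)e_H), which gives (5/6)e_H = 1037/24 ⇒ e_H = 51.85.
Then e_O = 199/3 + (2/3)·51.85 = 100.9.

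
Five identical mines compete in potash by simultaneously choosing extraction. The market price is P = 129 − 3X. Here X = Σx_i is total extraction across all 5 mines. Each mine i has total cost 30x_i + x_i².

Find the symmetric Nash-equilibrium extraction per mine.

A representative mine's profit is π_i = x_i(129 − 3X) − 30x_i − x_i², with X = x_i + Σ_{j≠i} x_j.
First-order condition: 99 − 8x_i − 3Σ_{j≠i} x_j = 0.
In a symmetric equilibrium every mine chooses the same x, so Σ_{j≠i} x_j = 4x. The condition becomes 99 − 20x = 0, giving x = 99/20 = 4.95.

4.95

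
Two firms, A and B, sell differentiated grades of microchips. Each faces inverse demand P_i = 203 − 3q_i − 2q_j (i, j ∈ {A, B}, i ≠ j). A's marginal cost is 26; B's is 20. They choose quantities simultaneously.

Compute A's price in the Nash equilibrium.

Firm A's profit: π = q_A(203 − 3q_A − 2q_B) − 26q_A.
∂π/∂q_A = 177 − 6q_A − 2q_B = 0 ⇒ q_A = 29.5 − (1/3)q_B.
Similarly q_B = 30.5 − (1/3)q_A.
Plugging q_B into A's best response: q_A = 29.5 − (1/3)(30.5 − (1/3)q_A) ⇒ (8/9)q_A = 58/3, so q_A = 21.75.
Then q_B = 30.5 − (1/3)·21.75 = 23.25.
P_A = 203 − 3·21.75 − 2·23.25 = 91.25.

91.25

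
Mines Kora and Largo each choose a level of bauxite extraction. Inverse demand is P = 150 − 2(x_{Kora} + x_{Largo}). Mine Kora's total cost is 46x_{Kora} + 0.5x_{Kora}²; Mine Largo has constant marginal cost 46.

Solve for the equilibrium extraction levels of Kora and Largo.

Mine Kora's profit: π = x_{Kora}(150 − 2(x_{Kora} + x_{Largo})) − 46x_{Kora} − 0.5x_{Kora}².
∂π/∂x_{Kora} = 104 − 5x_{Kora} − 2x_{Largo} = 0, so x_{Kora} = 20.8 − 0.4x_{Largo}.
For Largo: ∂π/∂x_{Largo} = 104 − 4x_{Largo} − 2x_{Kora} = 0 ⇒ x_{Largo} = 26 − 0.5x_{Kora}.
Plugging x_{Largo} into Kora's best response: x_{Kora} = 20.8 − 0.4(26 − 0.5x_{Kora}) ⇒ 0.8x_{Kora} = 10.4, so x_{Kora} = 13.
Then x_{Largo} = 26 − 0.5·13 = 19.5.

13, 19.5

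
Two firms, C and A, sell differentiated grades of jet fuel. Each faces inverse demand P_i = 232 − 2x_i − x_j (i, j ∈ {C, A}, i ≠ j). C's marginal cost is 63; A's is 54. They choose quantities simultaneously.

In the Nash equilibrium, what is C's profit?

2204.48

Firm C's profit: π = x_C(232 − 2x_C − x_A) − 63x_C.
∂π/∂x_C = 169 − 4x_C − x_A = 0 ⇒ x_C = 42.25 − 0.25x_A.
Similarly x_A = 44.5 − 0.25x_C.
Substituting the second reaction function into the first: x_C = 42.25 − 0.25(44.5 − 0.25x_C), which gives 0.9375x_C = 31.125 ⇒ x_C = 33.2.
Then x_A = 44.5 − 0.25·33.2 = 36.2.
P_C = 232 − 2·33.2 − 36.2 = 129.4.
Profit = (129.4 − 63)·33.2 = 2204.48.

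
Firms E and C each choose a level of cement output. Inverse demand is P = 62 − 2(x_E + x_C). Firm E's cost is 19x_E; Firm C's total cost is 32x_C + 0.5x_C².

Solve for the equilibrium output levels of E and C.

9.6875, 2.125

Firm E's profit: π = x_E(62 − 2(x_E + x_C)) − 19x_E.
∂π/∂x_E = 43 − 4x_E − 2x_C = 0, so x_E = 10.75 − 0.5x_C.
For C: ∂π/∂x_C = 30 − 5x_C − 2x_E = 0 ⇒ x_C = 6 − 0.4x_E.
Substituting the second reaction function into the first: x_E = 10.75 − 0.5(6 − 0.4x_E), which gives 0.8x_E = 7.75 ⇒ x_E = 9.6875.
Then x_C = 6 − 0.4·9.6875 = 2.125.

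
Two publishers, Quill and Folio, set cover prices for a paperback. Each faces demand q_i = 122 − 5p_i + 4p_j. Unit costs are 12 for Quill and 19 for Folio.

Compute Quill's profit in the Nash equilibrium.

2000

Quill's profit: π = (p_{Quill} − 12)(122 − 5p_{Quill} + 4p_{Folio}).
∂π/∂p_{Quill} = 182 − 10p_{Quill} + 4p_{Folio} = 0 ⇒ p_{Quill} = 18.2 + 0.4p_{Folio}.
Similarly p_{Folio} = 21.7 + 0.4p_{Quill}.
Plugging p_{Folio} into Quill's best response: p_{Quill} = 18.2 + 0.4(21.7 + 0.4p_{Quill}) ⇒ 0.84p_{Quill} = 26.88, so p_{Quill} = 32.
Then p_{Folio} = 21.7 + 0.4·32 = 34.5.
q_{Quill} = 122 − 5·32 + 4·34.5 = 100.
Profit = (32 − 12)·100 = 2000.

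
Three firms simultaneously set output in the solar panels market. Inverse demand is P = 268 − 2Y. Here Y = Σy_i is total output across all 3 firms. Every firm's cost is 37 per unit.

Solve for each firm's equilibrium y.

A representative firm's profit is π_i = y_i(268 − 2Y) − 37y_i, with Y = y_i + Σ_{j≠i} y_j.
First-order condition: 231 − 4y_i − 2Σ_{j≠i} y_j = 0.
With identical firms, set every y_j = y: then 231 − 4y − 4y = 0, i.e. y = 231/8 = 28.875.

28.875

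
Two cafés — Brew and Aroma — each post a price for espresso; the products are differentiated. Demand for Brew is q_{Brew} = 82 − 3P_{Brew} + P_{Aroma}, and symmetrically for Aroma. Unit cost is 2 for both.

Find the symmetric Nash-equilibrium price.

17.6

Brew's profit: π = (P_{Brew} − 2)(82 − 3P_{Brew} + P_{Aroma}).
∂π/∂P_{Brew} = 88 − 6P_{Brew} + P_{Aroma} = 0 ⇒ P_{Brew} = 44/3 + (1/6)P_{Aroma}.
By symmetry P_{Aroma} = P_{Brew}; substituting into the reaction function, (5/6)P_{Brew} = 44/3 and P_{Brew} = 17.6.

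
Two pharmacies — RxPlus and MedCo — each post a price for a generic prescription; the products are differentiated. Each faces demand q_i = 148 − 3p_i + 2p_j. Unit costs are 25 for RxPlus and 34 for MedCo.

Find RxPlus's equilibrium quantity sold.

97.3125

RxPlus's profit: π = (p_{RxPlus} − 25)(148 − 3p_{RxPlus} + 2p_{MedCo}).
∂π/∂p_{RxPlus} = 223 − 6p_{RxPlus} + 2p_{MedCo} = 0 ⇒ p_{RxPlus} = 223/6 + (1/3)p_{MedCo}.
Similarly p_{MedCo} = 125/3 + (1/3)p_{RxPlus}.
Plugging p_{MedCo} into RxPlus's best response: p_{RxPlus} = 223/6 + (1/3)(125/3 + (1/3)p_{RxPlus}) ⇒ (8/9)p_{RxPlus} = 919/18, so p_{RxPlus} = 57.4375.
Then p_{MedCo} = 125/3 + (1/3)·57.4375 = 60.8125.
q_{RxPlus} = 148 − 3·57.4375 + 2·60.8125 = 97.3125.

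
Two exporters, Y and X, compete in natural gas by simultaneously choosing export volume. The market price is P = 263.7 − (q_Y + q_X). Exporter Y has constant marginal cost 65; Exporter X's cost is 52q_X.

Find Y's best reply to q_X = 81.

58.85

Exporter Y's profit: π = q_Y(263.7 − (q_Y + q_X)) − 65q_Y.
∂π/∂q_Y = 198.7 − 2q_Y − q_X = 0, so q_Y = 99.35 − 0.5q_X.
At q_X = 81: q_Y = 99.35 − 0.5·81 = 58.85.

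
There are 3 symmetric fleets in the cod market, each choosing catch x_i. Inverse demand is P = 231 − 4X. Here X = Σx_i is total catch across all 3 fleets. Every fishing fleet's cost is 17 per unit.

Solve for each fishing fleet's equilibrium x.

A representative fishing fleet's profit is π_i = x_i(231 − 4X) − 17x_i, with X = x_i + Σ_{j≠i} x_j.
First-order condition: 214 − 8x_i − 4Σ_{j≠i} x_j = 0.
With identical fishing fleets, set every x_j = x: then 214 − 8x − 8x = 0, i.e. x = 214/16 = 13.375.

13.375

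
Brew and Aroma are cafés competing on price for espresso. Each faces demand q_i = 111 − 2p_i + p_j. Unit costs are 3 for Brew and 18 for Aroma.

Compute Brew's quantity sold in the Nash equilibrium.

Brew's profit: π = (p_{Brew} − 3)(111 − 2p_{Brew} + p_{Aroma}).
∂π/∂p_{Brew} = 117 − 4p_{Brew} + p_{Aroma} = 0 ⇒ p_{Brew} = 29.25 + 0.25p_{Aroma}.
Similarly p_{Aroma} = 36.75 + 0.25p_{Brew}.
Plugging p_{Aroma} into Brew's best response: p_{Brew} = 29.25 + 0.25(36.75 + 0.25p_{Brew}) ⇒ 0.9375p_{Brew} = 38.4375, so p_{Brew} = 41.
Then p_{Aroma} = 36.75 + 0.25·41 = 47.
q_{Brew} = 111 − 2·41 + 47 = 76.

76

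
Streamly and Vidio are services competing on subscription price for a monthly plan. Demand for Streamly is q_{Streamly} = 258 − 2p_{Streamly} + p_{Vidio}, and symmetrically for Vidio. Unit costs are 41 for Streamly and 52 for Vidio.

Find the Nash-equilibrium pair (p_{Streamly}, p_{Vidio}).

Streamly's profit: π = (p_{Streamly} − 41)(258 − 2p_{Streamly} + p_{Vidio}).
∂π/∂p_{Streamly} = 340 − 4p_{Streamly} + p_{Vidio} = 0 ⇒ p_{Streamly} = 85 + 0.25p_{Vidio}.
Similarly p_{Vidio} = 90.5 + 0.25p_{Streamly}.
Substituting the second reaction function into the first: p_{Streamly} = 85 + 0.25(90.5 + 0.25p_{Streamly}), which gives 0.9375p_{Streamly} = 107.625 ⇒ p_{Streamly} = 114.8.
Then p_{Vidio} = 90.5 + 0.25·114.8 = 119.2.

114.8, 119.2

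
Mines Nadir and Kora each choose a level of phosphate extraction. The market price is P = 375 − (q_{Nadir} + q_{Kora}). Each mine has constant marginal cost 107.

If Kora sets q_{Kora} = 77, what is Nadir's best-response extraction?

Mine Nadir's profit: π = q_{Nadir}(375 − (q_{Nadir} + q_{Kora})) − 107q_{Nadir}.
∂π/∂q_{Nadir} = 268 − 2q_{Nadir} − q_{Kora} = 0, so q_{Nadir} = 134 − 0.5q_{Kora}.
At q_{Kora} = 77: q_{Nadir} = 134 − 0.5·77 = 95.5.

95.5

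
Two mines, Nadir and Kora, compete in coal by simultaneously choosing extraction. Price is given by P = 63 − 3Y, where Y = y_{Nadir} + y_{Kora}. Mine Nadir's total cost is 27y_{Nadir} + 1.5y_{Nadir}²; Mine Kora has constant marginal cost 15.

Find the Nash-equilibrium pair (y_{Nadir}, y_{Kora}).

1.6, 7.2

Mine Nadir's profit: π = y_{Nadir}(63 − 3(y_{Nadir} + y_{Kora})) − 27y_{Nadir} − 1.5y_{Nadir}².
∂π/∂y_{Nadir} = 36 − 9y_{Nadir} − 3y_{Kora} = 0, so y_{Nadir} = 4 − (1/3)y_{Kora}.
For Kora: ∂π/∂y_{Kora} = 48 − 6y_{Kora} − 3y_{Nadir} = 0 ⇒ y_{Kora} = 8 − 0.5y_{Nadir}.
Substituting the second reaction function into the first: y_{Nadir} = 4 − (1/3)(8 − 0.5y_{Nadir}), which gives (5/6)y_{Nadir} = 4/3 ⇒ y_{Nadir} = 1.6.
Then y_{Kora} = 8 − 0.5·1.6 = 7.2.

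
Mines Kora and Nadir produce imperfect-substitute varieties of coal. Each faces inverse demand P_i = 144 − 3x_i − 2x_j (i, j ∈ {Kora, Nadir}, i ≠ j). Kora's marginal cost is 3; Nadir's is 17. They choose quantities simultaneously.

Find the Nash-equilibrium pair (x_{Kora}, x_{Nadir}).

Mine Kora's profit: π = x_{Kora}(144 − 3x_{Kora} − 2x_{Nadir}) − 3x_{Kora}.
∂π/∂x_{Kora} = 141 − 6x_{Kora} − 2x_{Nadir} = 0 ⇒ x_{Kora} = 23.5 − (1/3)x_{Nadir}.
Similarly x_{Nadir} = 127/6 − (1/3)x_{Kora}.
Substituting the second reaction function into the first: x_{Kora} = 23.5 − (1/3)(127/6 − (1/3)x_{Kora}), which gives (8/9)x_{Kora} = 148/9 ⇒ x_{Kora} = 18.5.
Then x_{Nadir} = 127/6 − (1/3)·18.5 = 15.

18.5, 15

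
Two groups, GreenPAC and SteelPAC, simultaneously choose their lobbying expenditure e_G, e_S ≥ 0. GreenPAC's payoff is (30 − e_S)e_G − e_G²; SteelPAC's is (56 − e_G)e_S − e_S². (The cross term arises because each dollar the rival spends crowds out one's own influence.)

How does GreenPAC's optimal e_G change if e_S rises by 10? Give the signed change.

Expanding GreenPAC's payoff: 30e_G − e_Se_G − e_G².
∂π/∂e_G = 30 − e_S − 2e_G = 0, so e_G = 15 − 0.5e_S.
The reaction-function slope is −0.5, so a 10-unit rise in e_S moves e_G by −0.5 × 10 = −5. GreenPAC's best response falls — the actions are strategic substitutes.

-5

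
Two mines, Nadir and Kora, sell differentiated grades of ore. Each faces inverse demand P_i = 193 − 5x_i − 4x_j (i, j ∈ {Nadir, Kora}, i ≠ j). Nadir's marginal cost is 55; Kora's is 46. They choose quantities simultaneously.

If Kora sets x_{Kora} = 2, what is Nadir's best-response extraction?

Mine Nadir's profit: π = x_{Nadir}(193 − 5x_{Nadir} − 4x_{Kora}) − 55x_{Nadir}.
∂π/∂x_{Nadir} = 138 − 10x_{Nadir} − 4x_{Kora} = 0 ⇒ x_{Nadir} = 13.8 − 0.4x_{Kora}.
At x_{Kora} = 2: x_{Nadir} = 13.8 − 0.4·2 = 13.

13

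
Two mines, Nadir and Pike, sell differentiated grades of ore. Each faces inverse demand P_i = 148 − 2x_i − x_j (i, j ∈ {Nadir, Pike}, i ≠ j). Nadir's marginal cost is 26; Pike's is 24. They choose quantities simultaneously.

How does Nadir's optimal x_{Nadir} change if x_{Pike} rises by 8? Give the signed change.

-2

Mine Nadir's profit: π = x_{Nadir}(148 − 2x_{Nadir} − x_{Pike}) − 26x_{Nadir}.
∂π/∂x_{Nadir} = 122 − 4x_{Nadir} − x_{Pike} = 0 ⇒ x_{Nadir} = 30.5 − 0.25x_{Pike}.
The reaction-function slope is −0.25, so an 8-unit rise in x_{Pike} moves x_{Nadir} by −0.25 × 8 = −2. Nadir's best response falls — the actions are strategic substitutes.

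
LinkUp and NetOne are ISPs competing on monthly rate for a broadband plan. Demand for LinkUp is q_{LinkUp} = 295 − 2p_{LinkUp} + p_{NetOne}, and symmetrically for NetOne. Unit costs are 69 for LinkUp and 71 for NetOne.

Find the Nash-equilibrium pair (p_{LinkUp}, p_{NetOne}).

LinkUp's profit: π = (p_{LinkUp} − 69)(295 − 2p_{LinkUp} + p_{NetOne}).
∂π/∂p_{LinkUp} = 433 − 4p_{LinkUp} + p_{NetOne} = 0 ⇒ p_{LinkUp} = 108.25 + 0.25p_{NetOne}.
Similarly p_{NetOne} = 109.25 + 0.25p_{LinkUp}.
Solving the two reaction functions simultaneously: (1 − (0.25)(0.25))p_{LinkUp} = 108.25 + 0.25·109.25, so 0.9375p_{LinkUp} = 135.5625 and p_{LinkUp} = 144.6.
Then p_{NetOne} = 109.25 + 0.25·144.6 = 145.4.

144.6, 145.4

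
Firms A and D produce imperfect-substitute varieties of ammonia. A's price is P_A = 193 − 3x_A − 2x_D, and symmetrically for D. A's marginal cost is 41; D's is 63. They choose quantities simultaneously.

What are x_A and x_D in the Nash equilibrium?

20.375, 14.875

Firm A's profit: π = x_A(193 − 3x_A − 2x_D) − 41x_A.
∂π/∂x_A = 152 − 6x_A − 2x_D = 0 ⇒ x_A = 76/3 − (1/3)x_D.
Similarly x_D = 65/3 − (1/3)x_A.
Solving the two reaction functions simultaneously: (1 − (−1/3)(−1/3))x_A = 76/3 − (1/3)·(65/3), so (8/9)x_A = 163/9 and x_A = 20.375.
Then x_D = 65/3 − (1/3)·20.375 = 14.875.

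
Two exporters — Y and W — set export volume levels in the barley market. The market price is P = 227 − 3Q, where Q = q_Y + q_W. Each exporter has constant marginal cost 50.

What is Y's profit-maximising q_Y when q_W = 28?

15.5

Exporter Y's profit: π = q_Y(227 − 3(q_Y + q_W)) − 50q_Y.
∂π/∂q_Y = 177 − 6q_Y − 3q_W = 0, so q_Y = 29.5 − 0.5q_W.
At q_W = 28: q_Y = 29.5 − 0.5·28 = 15.5.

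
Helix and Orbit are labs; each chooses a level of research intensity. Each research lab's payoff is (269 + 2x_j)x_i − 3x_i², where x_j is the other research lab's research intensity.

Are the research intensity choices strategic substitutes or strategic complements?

strategic complements

Helix's payoff is (269 + 2x_O)x_H − 3x_H².
∂π/∂x_H = 269 + 2x_O − 6x_H = 0, so x_H = 269/6 + (1/3)x_O.
The best-response slope dx_H/dx_O = 1/3 > 0: the reaction function is upward-sloping, so the choices are strategic complements.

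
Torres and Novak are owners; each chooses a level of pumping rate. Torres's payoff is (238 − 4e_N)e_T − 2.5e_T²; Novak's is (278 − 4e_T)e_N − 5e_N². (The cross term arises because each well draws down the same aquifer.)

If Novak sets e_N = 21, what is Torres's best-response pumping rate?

Expanding Torres's payoff: 238e_T − 4e_Ne_T − 2.5e_T².
∂π/∂e_T = 238 − 4e_N − 5e_T = 0, so e_T = 47.6 − 0.8e_N.
At e_N = 21: e_T = 47.6 − 0.8·21 = 30.8.

30.8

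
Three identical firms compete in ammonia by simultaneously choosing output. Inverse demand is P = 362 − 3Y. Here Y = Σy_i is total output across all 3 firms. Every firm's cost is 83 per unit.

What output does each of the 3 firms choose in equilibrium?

A representative firm's profit is π_i = y_i(362 − 3Y) − 83y_i, with Y = y_i + Σ_{j≠i} y_j.
First-order condition: 279 − 6y_i − 3Σ_{j≠i} y_j = 0.
With identical firms, set every y_j = y: then 279 − 6y − 6y = 0, i.e. y = 279/12 = 23.25.

23.25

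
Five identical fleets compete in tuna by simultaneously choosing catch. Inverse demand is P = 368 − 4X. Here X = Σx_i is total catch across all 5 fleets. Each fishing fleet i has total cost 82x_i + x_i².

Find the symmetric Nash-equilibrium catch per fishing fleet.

A representative fishing fleet's profit is π_i = x_i(368 − 4X) − 82x_i − x_i², with X = x_i + Σ_{j≠i} x_j.
First-order condition: 286 − 10x_i − 4Σ_{j≠i} x_j = 0.
With identical fishing fleets, set every x_j = x: then 286 − 10x − 16x = 0, i.e. x = 286/26 = 11.

11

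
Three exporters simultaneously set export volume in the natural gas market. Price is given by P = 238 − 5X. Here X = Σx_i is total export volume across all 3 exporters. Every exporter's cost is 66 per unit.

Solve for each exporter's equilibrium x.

A representative exporter's profit is π_i = x_i(238 − 5X) − 66x_i, with X = x_i + Σ_{j≠i} x_j.
First-order condition: 172 − 10x_i − 5Σ_{j≠i} x_j = 0.
Imposing symmetry (x_j = x for all j) turns Σ_{j≠i} x_j into 2x, so 172 = 20x and x = 8.6.

8.6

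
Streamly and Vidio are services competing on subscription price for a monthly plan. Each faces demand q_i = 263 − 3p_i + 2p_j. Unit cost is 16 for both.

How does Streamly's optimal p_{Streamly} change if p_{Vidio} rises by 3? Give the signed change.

1

Streamly's profit: π = (p_{Streamly} − 16)(263 − 3p_{Streamly} + 2p_{Vidio}).
∂π/∂p_{Streamly} = 311 − 6p_{Streamly} + 2p_{Vidio} = 0 ⇒ p_{Streamly} = 311/6 + (1/3)p_{Vidio}.
The reaction-function slope is 1/3, so a 3-unit rise in p_{Vidio} moves p_{Streamly} by 1/3 × 3 = 1. Streamly's best response rises — the actions are strategic complements.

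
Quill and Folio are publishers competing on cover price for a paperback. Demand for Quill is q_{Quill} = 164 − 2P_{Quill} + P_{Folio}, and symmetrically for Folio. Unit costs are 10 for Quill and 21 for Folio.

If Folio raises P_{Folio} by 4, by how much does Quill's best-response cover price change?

Quill's profit: π = (P_{Quill} − 10)(164 − 2P_{Quill} + P_{Folio}).
∂π/∂P_{Quill} = 184 − 4P_{Quill} + P_{Folio} = 0 ⇒ P_{Quill} = 46 + 0.25P_{Folio}.
The reaction-function slope is 0.25, so a 4-unit rise in P_{Folio} moves P_{Quill} by 0.25 × 4 = 1. Quill's best response rises — the actions are strategic complements.

1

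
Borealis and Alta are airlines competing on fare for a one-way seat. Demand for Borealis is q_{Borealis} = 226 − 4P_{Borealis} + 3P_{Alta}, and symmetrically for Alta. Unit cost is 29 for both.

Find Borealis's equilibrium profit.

6209.44

Borealis's profit: π = (P_{Borealis} − 29)(226 − 4P_{Borealis} + 3P_{Alta}).
∂π/∂P_{Borealis} = 342 − 8P_{Borealis} + 3P_{Alta} = 0 ⇒ P_{Borealis} = 42.75 + 0.375P_{Alta}.
The game is symmetric, so in equilibrium P_{Alta} = P_{Borealis}: the reaction function gives 0.625P_{Borealis} = 42.75, hence P_{Borealis} = 68.4.
q_{Borealis} = 226 − 4·68.4 + 3·68.4 = 157.6.
Profit = (68.4 − 29)·157.6 = 6209.44.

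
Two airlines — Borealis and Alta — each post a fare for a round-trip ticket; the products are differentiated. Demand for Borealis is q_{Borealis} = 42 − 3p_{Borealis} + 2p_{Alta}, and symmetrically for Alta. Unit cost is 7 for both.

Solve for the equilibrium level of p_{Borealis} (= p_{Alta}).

15.75

Borealis's profit: π = (p_{Borealis} − 7)(42 − 3p_{Borealis} + 2p_{Alta}).
∂π/∂p_{Borealis} = 63 − 6p_{Borealis} + 2p_{Alta} = 0 ⇒ p_{Borealis} = 10.5 + (1/3)p_{Alta}.
Setting p_{Borealis} = p_{Alta} in the reaction function: p_{Borealis} = 10.5 + (1/3)p_{Borealis}, so p_{Borealis} = 10.5 / (2/3) = 15.75.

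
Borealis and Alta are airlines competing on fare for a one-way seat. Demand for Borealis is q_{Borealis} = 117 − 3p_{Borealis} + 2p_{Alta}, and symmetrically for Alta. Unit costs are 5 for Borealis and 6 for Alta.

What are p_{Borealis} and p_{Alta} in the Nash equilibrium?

33.1875, 33.5625

Borealis's profit: π = (p_{Borealis} − 5)(117 − 3p_{Borealis} + 2p_{Alta}).
∂π/∂p_{Borealis} = 132 − 6p_{Borealis} + 2p_{Alta} = 0 ⇒ p_{Borealis} = 22 + (1/3)p_{Alta}.
Similarly p_{Alta} = 22.5 + (1/3)p_{Borealis}.
Plugging p_{Alta} into Borealis's best response: p_{Borealis} = 22 + (1/3)(22.5 + (1/3)p_{Borealis}) ⇒ (8/9)p_{Borealis} = 29.5, so p_{Borealis} = 33.1875.
Then p_{Alta} = 22.5 + (1/3)·33.1875 = 33.5625.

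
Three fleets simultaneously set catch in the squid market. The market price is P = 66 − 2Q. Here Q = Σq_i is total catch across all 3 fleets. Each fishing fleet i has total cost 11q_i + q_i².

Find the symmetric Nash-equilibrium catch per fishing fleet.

A representative fishing fleet's profit is π_i = q_i(66 − 2Q) − 11q_i − q_i², with Q = q_i + Σ_{j≠i} q_j.
First-order condition: 55 − 6q_i − 2Σ_{j≠i} q_j = 0.
Imposing symmetry (q_j = q for all j) turns Σ_{j≠i} q_j into 2q, so 55 = 10q and q = 5.5.

5.5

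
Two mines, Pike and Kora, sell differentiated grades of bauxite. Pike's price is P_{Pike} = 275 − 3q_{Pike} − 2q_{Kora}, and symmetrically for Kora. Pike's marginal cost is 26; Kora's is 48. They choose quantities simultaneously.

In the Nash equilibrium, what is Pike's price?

123.5

Mine Pike's profit: π = q_{Pike}(275 − 3q_{Pike} − 2q_{Kora}) − 26q_{Pike}.
∂π/∂q_{Pike} = 249 − 6q_{Pike} − 2q_{Kora} = 0 ⇒ q_{Pike} = 41.5 − (1/3)q_{Kora}.
Similarly q_{Kora} = 227/6 − (1/3)q_{Pike}.
Substituting the second reaction function into the first: q_{Pike} = 41.5 − (1/3)(227/6 − (1/3)q_{Pike}), which gives (8/9)q_{Pike} = 260/9 ⇒ q_{Pike} = 32.5.
Then q_{Kora} = 227/6 − (1/3)·32.5 = 27.
P_{Pike} = 275 − 3·32.5 − 2·27 = 123.5.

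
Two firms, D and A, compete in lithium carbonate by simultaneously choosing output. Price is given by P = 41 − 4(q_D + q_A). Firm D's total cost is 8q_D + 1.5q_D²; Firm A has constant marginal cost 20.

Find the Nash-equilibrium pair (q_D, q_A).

Firm D's profit: π = q_D(41 − 4(q_D + q_A)) − 8q_D − 1.5q_D².
∂π/∂q_D = 33 − 11q_D − 4q_A = 0, so q_D = 3 − (4/11)q_A.
For A: ∂π/∂q_A = 21 − 8q_A − 4q_D = 0 ⇒ q_A = 2.625 − 0.5q_D.
Plugging q_A into D's best response: q_D = 3 − (4/11)(2.625 − 0.5q_D) ⇒ (9/11)q_D = 45/22, so q_D = 2.5.
Then q_A = 2.625 − 0.5·2.5 = 1.375.

2.5, 1.375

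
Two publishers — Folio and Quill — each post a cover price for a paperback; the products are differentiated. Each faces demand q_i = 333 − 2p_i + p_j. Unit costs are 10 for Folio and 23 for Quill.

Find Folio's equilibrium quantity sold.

Folio's profit: π = (p_{Folio} − 10)(333 − 2p_{Folio} + p_{Quill}).
∂π/∂p_{Folio} = 353 − 4p_{Folio} + p_{Quill} = 0 ⇒ p_{Folio} = 88.25 + 0.25p_{Quill}.
Similarly p_{Quill} = 94.75 + 0.25p_{Folio}.
Solving the two reaction functions simultaneously: (1 − (0.25)(0.25))p_{Folio} = 88.25 + 0.25·94.75, so 0.9375p_{Folio} = 111.9375 and p_{Folio} = 119.4.
Then p_{Quill} = 94.75 + 0.25·119.4 = 124.6.
q_{Folio} = 333 − 2·119.4 + 124.6 = 218.8.

218.8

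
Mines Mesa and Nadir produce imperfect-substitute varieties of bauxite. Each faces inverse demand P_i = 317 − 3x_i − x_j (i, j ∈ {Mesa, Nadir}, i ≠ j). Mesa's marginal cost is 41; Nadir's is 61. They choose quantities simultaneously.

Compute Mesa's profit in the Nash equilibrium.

4800

Mine Mesa's profit: π = x_{Mesa}(317 − 3x_{Mesa} − x_{Nadir}) − 41x_{Mesa}.
∂π/∂x_{Mesa} = 276 − 6x_{Mesa} − x_{Nadir} = 0 ⇒ x_{Mesa} = 46 − (1/6)x_{Nadir}.
Similarly x_{Nadir} = 128/3 − (1/6)x_{Mesa}.
Plugging x_{Nadir} into Mesa's best response: x_{Mesa} = 46 − (1/6)(128/3 − (1/6)x_{Mesa}) ⇒ (35/36)x_{Mesa} = 350/9, so x_{Mesa} = 40.
Then x_{Nadir} = 128/3 − (1/6)·40 = 36.
P_{Mesa} = 317 − 3·40 − 36 = 161.
Profit = (161 − 41)·40 = 4800.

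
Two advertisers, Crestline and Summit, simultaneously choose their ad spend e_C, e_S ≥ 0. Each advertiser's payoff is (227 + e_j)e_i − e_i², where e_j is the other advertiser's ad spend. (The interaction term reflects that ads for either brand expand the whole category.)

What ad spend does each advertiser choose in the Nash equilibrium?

227

Crestline's payoff is (227 + e_S)e_C − e_C².
∂π/∂e_C = 227 + e_S − 2e_C = 0, so e_C = 113.5 + 0.5e_S.
Setting e_C = e_S in the reaction function: e_C = 113.5 + 0.5e_C, so e_C = 113.5 / 0.5 = 227.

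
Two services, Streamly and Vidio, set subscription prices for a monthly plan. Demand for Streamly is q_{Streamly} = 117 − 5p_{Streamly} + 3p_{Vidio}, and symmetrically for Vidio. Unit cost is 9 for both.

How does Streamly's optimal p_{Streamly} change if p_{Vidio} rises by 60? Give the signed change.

Streamly's profit: π = (p_{Streamly} − 9)(117 − 5p_{Streamly} + 3p_{Vidio}).
∂π/∂p_{Streamly} = 162 − 10p_{Streamly} + 3p_{Vidio} = 0 ⇒ p_{Streamly} = 16.2 + 0.3p_{Vidio}.
The reaction-function slope is 0.3, so a 60-unit rise in p_{Vidio} moves p_{Streamly} by 0.3 × 60 = 18. Streamly's best response rises — the actions are strategic complements.

18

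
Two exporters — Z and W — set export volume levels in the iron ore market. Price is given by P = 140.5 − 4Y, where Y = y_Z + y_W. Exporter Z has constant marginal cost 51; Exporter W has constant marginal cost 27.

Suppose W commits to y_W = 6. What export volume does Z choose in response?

8.1875

Exporter Z's profit: π = y_Z(140.5 − 4(y_Z + y_W)) − 51y_Z.
∂π/∂y_Z = 89.5 − 8y_Z − 4y_W = 0, so y_Z = 11.1875 − 0.5y_W.
At y_W = 6: y_Z = 11.1875 − 0.5·6 = 8.1875.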